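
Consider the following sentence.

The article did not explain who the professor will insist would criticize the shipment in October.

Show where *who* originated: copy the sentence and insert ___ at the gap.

Before movement: The professor will insist who would criticize the shipment in October.
'who' functions as the subject of the clause embedded under 'insist'. The gap is right after 'insist'.

The article did not explain who the professor will insist ___ would criticize the shipment in October.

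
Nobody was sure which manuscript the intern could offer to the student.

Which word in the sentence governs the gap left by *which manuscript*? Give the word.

offer

In situ: The intern could offer which manuscript to the student.
The filler 'which manuscript' is interpreted as the direct object of 'offer'. Wh-movement fronts it, leaving a gap right after 'offer':
Nobody was sure which manuscript the intern could offer ___ to the student.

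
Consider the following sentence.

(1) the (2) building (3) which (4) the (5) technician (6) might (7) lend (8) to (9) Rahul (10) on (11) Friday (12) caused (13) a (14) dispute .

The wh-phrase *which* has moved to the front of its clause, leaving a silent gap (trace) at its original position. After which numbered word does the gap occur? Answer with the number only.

7

'which' functions as the direct object of 'lend'. Wh-movement fronts it, leaving a gap right after 'lend':
The building which the technician might lend ___ to Rahul on Friday caused a dispute.
'lend' is word 7.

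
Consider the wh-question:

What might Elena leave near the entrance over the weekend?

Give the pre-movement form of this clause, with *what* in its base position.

Elena might leave what near the entrance over the weekend.

The filler 'what' is interpreted as the direct object of 'leave'. It moves to the left edge, and the trace sits right after 'leave':
What might Elena leave ___ near the entrance over the weekend?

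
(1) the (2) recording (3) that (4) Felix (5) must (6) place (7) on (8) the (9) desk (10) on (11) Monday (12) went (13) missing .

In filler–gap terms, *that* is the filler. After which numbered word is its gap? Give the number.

'that' functions as the direct object of 'place'. Fronting leaves a gap immediately after 'place':
The recording that Felix must place ___ on the desk on Monday went missing.
'place' is word 6.

6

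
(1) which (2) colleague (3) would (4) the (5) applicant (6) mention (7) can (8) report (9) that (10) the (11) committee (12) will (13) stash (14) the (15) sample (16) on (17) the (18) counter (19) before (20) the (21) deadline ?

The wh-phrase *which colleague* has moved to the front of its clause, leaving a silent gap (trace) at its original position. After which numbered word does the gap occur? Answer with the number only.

6

In situ: The applicant would mention which colleague can report that the committee will stash the sample on the counter before the deadline.
'which colleague' is the subject of the clause embedded under 'mention'. Fronting leaves a gap immediately after 'mention':
Which colleague would the applicant mention ___ can report that the committee will stash the sample on the counter before the deadline?
'mention' is word 6.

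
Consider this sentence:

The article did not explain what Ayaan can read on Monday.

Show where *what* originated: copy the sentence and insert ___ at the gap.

The article did not explain what Ayaan can read ___ on Monday.

Underlying clause: Ayaan can read what on Monday.
'what' is the direct object of 'read'. The gap is right after 'read'.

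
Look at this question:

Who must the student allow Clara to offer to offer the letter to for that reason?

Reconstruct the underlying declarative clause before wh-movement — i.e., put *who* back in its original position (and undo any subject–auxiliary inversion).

'who' functions as the object of the preposition 'to' (recipient of 'offer'). Wh-movement fronts it, leaving a gap right after 'to':
Who must the student allow Clara to offer to offer the letter to ___ for that reason?

The student must allow Clara to offer to offer the letter to who for that reason.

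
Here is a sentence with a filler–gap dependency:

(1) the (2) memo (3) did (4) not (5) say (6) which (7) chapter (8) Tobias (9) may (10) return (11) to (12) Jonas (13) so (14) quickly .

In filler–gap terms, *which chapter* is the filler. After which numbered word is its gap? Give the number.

In situ: Tobias may return which chapter to Jonas so quickly.
The filler 'which chapter' is interpreted as the direct object of 'return'. Wh-movement fronts it, leaving a gap right after 'return':
The memo did not say which chapter Tobias may return ___ to Jonas so quickly.
'return' is word 10.

10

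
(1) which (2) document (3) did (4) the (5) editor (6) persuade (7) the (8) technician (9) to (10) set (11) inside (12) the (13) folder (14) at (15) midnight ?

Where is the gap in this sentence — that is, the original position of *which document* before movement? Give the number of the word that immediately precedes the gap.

10

Before movement: The editor did persuade the technician to set which document inside the folder at midnight.
The filler 'which document' is interpreted as the direct object of 'set'. Fronting leaves a gap immediately after 'set':
Which document did the editor persuade the technician to set ___ inside the folder at midnight?
'set' is word 10.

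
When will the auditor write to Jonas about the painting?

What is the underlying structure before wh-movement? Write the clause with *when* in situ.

The auditor will write to Jonas about the painting when.

The filler 'when' is interpreted as the temporal adjunct. Wh-movement fronts it, leaving a gap right after 'painting':
When will the auditor write to Jonas about the painting ___?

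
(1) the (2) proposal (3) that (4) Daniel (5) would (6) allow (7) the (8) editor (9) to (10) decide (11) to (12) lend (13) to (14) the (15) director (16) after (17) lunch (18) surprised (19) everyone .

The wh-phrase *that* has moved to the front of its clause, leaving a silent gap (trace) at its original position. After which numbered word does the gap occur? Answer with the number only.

'that' functions as the direct object of 'lend'. Fronting leaves a gap immediately after 'lend':
The proposal that Daniel would allow the editor to decide to lend ___ to the director after lunch surprised everyone.
'lend' is word 12.

12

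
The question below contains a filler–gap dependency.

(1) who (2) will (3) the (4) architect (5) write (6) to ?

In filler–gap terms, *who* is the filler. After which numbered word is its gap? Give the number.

6

Before movement: The architect will write to who.
'who' is the object of the preposition 'to'. Wh-movement fronts it, leaving a gap right after 'to':
Who will the architect write to ___?
'to' is word 6.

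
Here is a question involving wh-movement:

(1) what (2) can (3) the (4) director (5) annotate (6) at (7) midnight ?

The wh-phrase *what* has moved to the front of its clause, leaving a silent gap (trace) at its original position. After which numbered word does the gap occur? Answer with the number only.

Underlying clause: The director can annotate what at midnight.
The filler 'what' is interpreted as the direct object of 'annotate'. Fronting leaves a gap immediately after 'annotate':
What can the director annotate ___ at midnight?
'annotate' is word 5.

5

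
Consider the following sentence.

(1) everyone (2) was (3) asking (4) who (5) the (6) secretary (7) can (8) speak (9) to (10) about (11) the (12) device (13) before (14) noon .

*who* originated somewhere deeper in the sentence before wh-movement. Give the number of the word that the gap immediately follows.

9

Underlying clause: The secretary can speak to who about the device before noon.
'who' functions as the object of the preposition 'to'. Wh-movement fronts it, leaving a gap right after 'to':
Everyone was asking who the secretary can speak to ___ about the device before noon.
'to' is word 9.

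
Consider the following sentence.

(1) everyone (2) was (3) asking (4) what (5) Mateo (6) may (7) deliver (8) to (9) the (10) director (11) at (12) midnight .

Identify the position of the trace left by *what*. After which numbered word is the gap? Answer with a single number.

7

Pre-movement form: Mateo may deliver what to the director at midnight.
The filler 'what' is interpreted as the direct object of 'deliver'. Fronting leaves a gap immediately after 'deliver':
Everyone was asking what Mateo may deliver ___ to the director at midnight.
'deliver' is word 7.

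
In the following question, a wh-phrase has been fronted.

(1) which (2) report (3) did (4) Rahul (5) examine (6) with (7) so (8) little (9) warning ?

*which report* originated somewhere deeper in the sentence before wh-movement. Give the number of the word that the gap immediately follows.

Before movement: Rahul did examine which report with so little warning.
The filler 'which report' is interpreted as the direct object of 'examine'. Fronting leaves a gap immediately after 'examine':
Which report did Rahul examine ___ with so little warning?
'examine' is word 5.

5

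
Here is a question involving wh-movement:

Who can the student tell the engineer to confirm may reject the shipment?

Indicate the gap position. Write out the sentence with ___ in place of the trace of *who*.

Who can the student tell the engineer to confirm ___ may reject the shipment?

Before movement: The student can tell the engineer to confirm who may reject the shipment.
'who' functions as the subject of the clause embedded under 'confirm'. The gap is right after 'confirm'.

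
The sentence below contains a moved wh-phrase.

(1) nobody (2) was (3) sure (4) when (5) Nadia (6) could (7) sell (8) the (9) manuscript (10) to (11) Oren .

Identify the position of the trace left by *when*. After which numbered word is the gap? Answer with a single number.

In situ: Nadia could sell the manuscript to Oren when.
'when' is the temporal adjunct. Fronting leaves a gap immediately after 'Oren':
Nobody was sure when Nadia could sell the manuscript to Oren ___.
'Oren' is word 11.

11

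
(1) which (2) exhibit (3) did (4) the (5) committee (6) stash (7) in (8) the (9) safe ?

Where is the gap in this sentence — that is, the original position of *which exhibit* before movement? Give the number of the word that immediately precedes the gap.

6

In situ: The committee did stash which exhibit in the safe.
'which exhibit' functions as the direct object of 'stash'. Wh-movement fronts it, leaving a gap right after 'stash':
Which exhibit did the committee stash ___ in the safe?
'stash' is word 6.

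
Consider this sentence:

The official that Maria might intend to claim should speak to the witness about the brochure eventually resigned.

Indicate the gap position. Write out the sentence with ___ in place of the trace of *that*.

'that' functions as the subject of the clause embedded under 'claim'. The gap is right after 'claim'.

The official that Maria might intend to claim ___ should speak to the witness about the brochure eventually resigned.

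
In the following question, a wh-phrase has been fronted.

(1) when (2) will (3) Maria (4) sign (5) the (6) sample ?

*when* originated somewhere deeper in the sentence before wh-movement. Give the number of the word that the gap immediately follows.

Before movement: Maria will sign the sample when.
The filler 'when' is interpreted as the temporal adjunct. Fronting leaves a gap immediately after 'sample':
When will Maria sign the sample ___?
'sample' is word 6.

6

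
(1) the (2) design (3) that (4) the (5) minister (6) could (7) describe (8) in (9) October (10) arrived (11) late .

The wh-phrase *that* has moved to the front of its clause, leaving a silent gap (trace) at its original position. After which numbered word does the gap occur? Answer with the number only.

'that' functions as the direct object of 'describe'. It moves to the left edge, and the trace sits right after 'describe':
The design that the minister could describe ___ in October arrived late.
'describe' is word 7.

7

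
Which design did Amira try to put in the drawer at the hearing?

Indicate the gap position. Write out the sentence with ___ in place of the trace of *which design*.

Which design did Amira try to put ___ in the drawer at the hearing?

Before movement: Amira did try to put which design in the drawer at the hearing.
The filler 'which design' is interpreted as the direct object of 'put'. The gap is right after 'put'.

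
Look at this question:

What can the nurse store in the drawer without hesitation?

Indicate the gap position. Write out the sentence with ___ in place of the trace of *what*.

What can the nurse store ___ in the drawer without hesitation?

In situ: The nurse can store what in the drawer without hesitation.
The filler 'what' is interpreted as the direct object of 'store'. The gap is right after 'store'.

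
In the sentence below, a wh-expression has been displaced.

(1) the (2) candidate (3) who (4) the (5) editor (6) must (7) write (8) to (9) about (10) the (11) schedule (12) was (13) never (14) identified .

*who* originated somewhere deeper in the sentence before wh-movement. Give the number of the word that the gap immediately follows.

'who' is the object of the preposition 'to'. Wh-movement fronts it, leaving a gap right after 'to':
The candidate who the editor must write to ___ about the schedule was never identified.
'to' is word 8.

8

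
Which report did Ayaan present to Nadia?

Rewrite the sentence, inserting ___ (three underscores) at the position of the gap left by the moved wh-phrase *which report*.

Which report did Ayaan present ___ to Nadia?

In situ: Ayaan did present which report to Nadia.
'which report' functions as the direct object of 'present'. The gap is right after 'present'.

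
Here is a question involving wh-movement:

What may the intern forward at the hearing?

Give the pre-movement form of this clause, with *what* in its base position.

The intern may forward what at the hearing.

'what' is the direct object of 'forward'. It moves to the left edge, and the trace sits right after 'forward':
What may the intern forward ___ at the hearing?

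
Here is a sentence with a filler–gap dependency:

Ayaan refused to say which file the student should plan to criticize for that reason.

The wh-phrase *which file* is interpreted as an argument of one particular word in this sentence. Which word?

criticize

Underlying clause: The student should plan to criticize which file for that reason.
'which file' functions as the direct object of 'criticize'. Fronting leaves a gap immediately after 'criticize':
Ayaan refused to say which file the student should plan to criticize ___ for that reason.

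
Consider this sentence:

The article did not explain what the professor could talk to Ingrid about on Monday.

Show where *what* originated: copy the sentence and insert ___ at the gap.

Before movement: The professor could talk to Ingrid about what on Monday.
'what' is the object of the preposition 'about'. The gap is right after 'about'.

The article did not explain what the professor could talk to Ingrid about ___ on Monday.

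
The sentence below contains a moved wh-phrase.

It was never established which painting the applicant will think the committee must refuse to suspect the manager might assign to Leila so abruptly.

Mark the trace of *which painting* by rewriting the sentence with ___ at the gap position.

It was never established which painting the applicant will think the committee must refuse to suspect the manager might assign ___ to Leila so abruptly.

Before movement: The applicant will think the committee must refuse to suspect the manager might assign which painting to Leila so abruptly.
'which painting' is the direct object of 'assign'. The gap is right after 'assign'.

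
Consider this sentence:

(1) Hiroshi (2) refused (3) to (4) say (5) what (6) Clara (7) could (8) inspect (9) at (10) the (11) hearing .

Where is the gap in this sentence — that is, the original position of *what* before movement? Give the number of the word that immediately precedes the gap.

8

Underlying clause: Clara could inspect what at the hearing.
'what' is the direct object of 'inspect'. Fronting leaves a gap immediately after 'inspect':
Hiroshi refused to say what Clara could inspect ___ at the hearing.
'inspect' is word 8.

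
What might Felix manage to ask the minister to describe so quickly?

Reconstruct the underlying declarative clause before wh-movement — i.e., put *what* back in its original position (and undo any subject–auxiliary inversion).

'what' is the direct object of 'describe'. Fronting leaves a gap immediately after 'describe':
What might Felix manage to ask the minister to describe ___ so quickly?

Felix might manage to ask the minister to describe what so quickly.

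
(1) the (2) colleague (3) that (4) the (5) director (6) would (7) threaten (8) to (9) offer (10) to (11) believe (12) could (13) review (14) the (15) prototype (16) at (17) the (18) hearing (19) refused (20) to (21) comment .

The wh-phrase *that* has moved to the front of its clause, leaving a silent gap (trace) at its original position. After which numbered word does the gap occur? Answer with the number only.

11

The filler 'that' is interpreted as the subject of the clause embedded under 'believe'. It moves to the left edge, and the trace sits right after 'believe':
The colleague that the director would threaten to offer to believe ___ could review the prototype at the hearing refused to comment.
'believe' is word 11.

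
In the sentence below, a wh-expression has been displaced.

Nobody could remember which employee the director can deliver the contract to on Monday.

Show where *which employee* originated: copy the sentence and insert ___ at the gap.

Nobody could remember which employee the director can deliver the contract to ___ on Monday.

Pre-movement form: The director can deliver the contract to which employee on Monday.
'which employee' functions as the object of the preposition 'to' (recipient of 'deliver'). The gap is right after 'to'.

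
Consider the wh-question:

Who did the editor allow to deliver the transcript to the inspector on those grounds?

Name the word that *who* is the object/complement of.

Underlying clause: The editor did allow who to deliver the transcript to the inspector on those grounds.
'who' functions as the direct object of 'allow'. Fronting leaves a gap immediately after 'allow':
Who did the editor allow ___ to deliver the transcript to the inspector on those grounds?

allow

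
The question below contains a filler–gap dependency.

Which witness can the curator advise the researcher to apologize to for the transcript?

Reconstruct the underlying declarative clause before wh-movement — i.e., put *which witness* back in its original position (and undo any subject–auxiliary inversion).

The curator can advise the researcher to apologize to which witness for the transcript.

'which witness' is the object of the preposition 'to'. It moves to the left edge, and the trace sits right after 'to':
Which witness can the curator advise the researcher to apologize to ___ for the transcript?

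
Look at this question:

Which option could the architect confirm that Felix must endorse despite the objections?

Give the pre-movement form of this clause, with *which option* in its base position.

'which option' is the direct object of 'endorse'. Fronting leaves a gap immediately after 'endorse':
Which option could the architect confirm that Felix must endorse ___ despite the objections?

The architect could confirm that Felix must endorse which option despite the objections.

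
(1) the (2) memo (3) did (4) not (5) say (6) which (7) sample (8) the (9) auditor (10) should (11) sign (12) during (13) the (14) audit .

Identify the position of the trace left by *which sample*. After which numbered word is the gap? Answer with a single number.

11

Before movement: The auditor should sign which sample during the audit.
The filler 'which sample' is interpreted as the direct object of 'sign'. It moves to the left edge, and the trace sits right after 'sign':
The memo did not say which sample the auditor should sign ___ during the audit.
'sign' is word 11.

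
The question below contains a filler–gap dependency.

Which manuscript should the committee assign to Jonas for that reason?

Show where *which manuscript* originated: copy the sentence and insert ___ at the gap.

Underlying clause: The committee should assign which manuscript to Jonas for that reason.
The filler 'which manuscript' is interpreted as the direct object of 'assign'. The gap is right after 'assign'.

Which manuscript should the committee assign ___ to Jonas for that reason?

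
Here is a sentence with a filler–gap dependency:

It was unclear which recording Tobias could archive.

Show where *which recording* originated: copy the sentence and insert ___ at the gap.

It was unclear which recording Tobias could archive ___.

Before movement: Tobias could archive which recording.
The filler 'which recording' is interpreted as the direct object of 'archive'. The gap is right after 'archive'.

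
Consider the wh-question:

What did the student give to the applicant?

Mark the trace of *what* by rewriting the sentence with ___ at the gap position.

What did the student give ___ to the applicant?

Before movement: The student did give what to the applicant.
'what' is the direct object of 'give'. The gap is right after 'give'.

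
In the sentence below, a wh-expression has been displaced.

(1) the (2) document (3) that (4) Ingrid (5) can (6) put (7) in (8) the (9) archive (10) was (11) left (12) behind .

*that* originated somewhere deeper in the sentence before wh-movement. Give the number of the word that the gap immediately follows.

The filler 'that' is interpreted as the direct object of 'put'. It moves to the left edge, and the trace sits right after 'put':
The document that Ingrid can put ___ in the archive was left behind.
'put' is word 6.

6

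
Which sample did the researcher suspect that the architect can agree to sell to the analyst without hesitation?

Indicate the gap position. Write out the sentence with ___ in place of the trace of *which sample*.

Which sample did the researcher suspect that the architect can agree to sell ___ to the analyst without hesitation?

Pre-movement form: The researcher did suspect that the architect can agree to sell which sample to the analyst without hesitation.
'which sample' is the direct object of 'sell'. The gap is right after 'sell'.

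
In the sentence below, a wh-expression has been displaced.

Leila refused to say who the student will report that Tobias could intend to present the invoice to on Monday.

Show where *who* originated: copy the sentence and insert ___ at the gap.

Leila refused to say who the student will report that Tobias could intend to present the invoice to ___ on Monday.

Before movement: The student will report that Tobias could intend to present the invoice to who on Monday.
The filler 'who' is interpreted as the object of the preposition 'to' (recipient of 'present'). The gap is right after 'to'.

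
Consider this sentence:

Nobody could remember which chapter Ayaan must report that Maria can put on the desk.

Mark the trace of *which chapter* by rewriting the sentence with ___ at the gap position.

Before movement: Ayaan must report that Maria can put which chapter on the desk.
The filler 'which chapter' is interpreted as the direct object of 'put'. The gap is right after 'put'.

Nobody could remember which chapter Ayaan must report that Maria can put ___ on the desk.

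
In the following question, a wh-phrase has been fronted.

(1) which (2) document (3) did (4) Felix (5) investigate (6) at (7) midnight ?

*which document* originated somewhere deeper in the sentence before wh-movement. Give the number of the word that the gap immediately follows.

Underlying clause: Felix did investigate which document at midnight.
'which document' is the direct object of 'investigate'. Fronting leaves a gap immediately after 'investigate':
Which document did Felix investigate ___ at midnight?
'investigate' is word 5.

5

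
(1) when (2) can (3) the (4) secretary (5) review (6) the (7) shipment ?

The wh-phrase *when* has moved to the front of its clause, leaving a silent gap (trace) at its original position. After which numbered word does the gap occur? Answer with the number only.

7

Underlying clause: The secretary can review the shipment when.
'when' functions as the temporal adjunct. Wh-movement fronts it, leaving a gap right after 'shipment':
When can the secretary review the shipment ___?
'shipment' is word 7.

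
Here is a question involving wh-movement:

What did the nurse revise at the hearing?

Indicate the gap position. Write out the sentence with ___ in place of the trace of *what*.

What did the nurse revise ___ at the hearing?

Pre-movement form: The nurse did revise what at the hearing.
'what' is the direct object of 'revise'. The gap is right after 'revise'.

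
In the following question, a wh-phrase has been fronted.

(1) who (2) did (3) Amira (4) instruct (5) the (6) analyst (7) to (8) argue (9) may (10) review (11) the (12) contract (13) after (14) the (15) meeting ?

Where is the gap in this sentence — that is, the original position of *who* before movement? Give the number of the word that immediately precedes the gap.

In situ: Amira did instruct the analyst to argue who may review the contract after the meeting.
'who' is the subject of the clause embedded under 'argue'. Fronting leaves a gap immediately after 'argue':
Who did Amira instruct the analyst to argue ___ may review the contract after the meeting?
'argue' is word 8.

8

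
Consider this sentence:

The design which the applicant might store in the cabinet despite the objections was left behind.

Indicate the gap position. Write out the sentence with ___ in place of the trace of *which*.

The design which the applicant might store ___ in the cabinet despite the objections was left behind.

The filler 'which' is interpreted as the direct object of 'store'. The gap is right after 'store'.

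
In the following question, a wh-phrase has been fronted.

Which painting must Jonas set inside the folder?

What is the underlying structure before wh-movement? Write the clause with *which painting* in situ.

Jonas must set which painting inside the folder.

'which painting' is the direct object of 'set'. Fronting leaves a gap immediately after 'set':
Which painting must Jonas set ___ inside the folder?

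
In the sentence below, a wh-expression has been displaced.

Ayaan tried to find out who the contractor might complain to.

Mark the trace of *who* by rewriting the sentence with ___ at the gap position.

Underlying clause: The contractor might complain to who.
'who' functions as the object of the preposition 'to'. The gap is right after 'to'.

Ayaan tried to find out who the contractor might complain to ___.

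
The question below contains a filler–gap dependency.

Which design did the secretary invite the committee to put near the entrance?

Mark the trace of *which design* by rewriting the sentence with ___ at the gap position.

Which design did the secretary invite the committee to put ___ near the entrance?

In situ: The secretary did invite the committee to put which design near the entrance.
'which design' is the direct object of 'put'. The gap is right after 'put'.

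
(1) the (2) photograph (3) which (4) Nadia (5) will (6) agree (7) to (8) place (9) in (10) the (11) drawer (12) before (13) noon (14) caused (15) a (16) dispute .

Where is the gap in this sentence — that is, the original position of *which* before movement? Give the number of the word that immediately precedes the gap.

8

'which' functions as the direct object of 'place'. It moves to the left edge, and the trace sits right after 'place':
The photograph which Nadia will agree to place ___ in the drawer before noon caused a dispute.
'place' is word 8.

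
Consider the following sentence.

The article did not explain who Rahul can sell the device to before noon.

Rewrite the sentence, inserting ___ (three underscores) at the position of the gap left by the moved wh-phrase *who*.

The article did not explain who Rahul can sell the device to ___ before noon.

Before movement: Rahul can sell the device to who before noon.
The filler 'who' is interpreted as the object of the preposition 'to' (recipient of 'sell'). The gap is right after 'to'.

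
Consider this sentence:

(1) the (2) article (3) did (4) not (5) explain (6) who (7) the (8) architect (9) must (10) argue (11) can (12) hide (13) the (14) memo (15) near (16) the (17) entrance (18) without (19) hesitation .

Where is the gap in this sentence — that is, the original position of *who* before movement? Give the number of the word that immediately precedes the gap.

10

In situ: The architect must argue who can hide the memo near the entrance without hesitation.
The filler 'who' is interpreted as the subject of the clause embedded under 'argue'. Fronting leaves a gap immediately after 'argue':
The article did not explain who the architect must argue ___ can hide the memo near the entrance without hesitation.
'argue' is word 10.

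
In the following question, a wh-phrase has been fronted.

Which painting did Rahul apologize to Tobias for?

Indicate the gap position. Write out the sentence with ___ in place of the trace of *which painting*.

Which painting did Rahul apologize to Tobias for ___?

Underlying clause: Rahul did apologize to Tobias for which painting.
'which painting' functions as the object of the preposition 'for'. The gap is right after 'for'.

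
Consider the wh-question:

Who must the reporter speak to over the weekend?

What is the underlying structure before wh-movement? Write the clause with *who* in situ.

'who' functions as the object of the preposition 'to'. It moves to the left edge, and the trace sits right after 'to':
Who must the reporter speak to ___ over the weekend?

The reporter must speak to who over the weekend.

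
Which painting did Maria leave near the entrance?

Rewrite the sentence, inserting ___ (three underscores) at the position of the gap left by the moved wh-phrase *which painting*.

Underlying clause: Maria did leave which painting near the entrance.
The filler 'which painting' is interpreted as the direct object of 'leave'. The gap is right after 'leave'.

Which painting did Maria leave ___ near the entrance?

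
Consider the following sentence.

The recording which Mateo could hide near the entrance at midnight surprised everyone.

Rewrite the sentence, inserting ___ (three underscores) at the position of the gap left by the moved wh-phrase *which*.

The filler 'which' is interpreted as the direct object of 'hide'. The gap is right after 'hide'.

The recording which Mateo could hide ___ near the entrance at midnight surprised everyone.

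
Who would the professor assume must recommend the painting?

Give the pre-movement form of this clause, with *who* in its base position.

The professor would assume who must recommend the painting.

'who' is the subject of the clause embedded under 'assume'. It moves to the left edge, and the trace sits right after 'assume':
Who would the professor assume ___ must recommend the painting?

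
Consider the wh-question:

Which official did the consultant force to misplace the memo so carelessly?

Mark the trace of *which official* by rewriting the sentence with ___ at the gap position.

In situ: The consultant did force which official to misplace the memo so carelessly.
The filler 'which official' is interpreted as the direct object of 'force'. The gap is right after 'force'.

Which official did the consultant force ___ to misplace the memo so carelessly?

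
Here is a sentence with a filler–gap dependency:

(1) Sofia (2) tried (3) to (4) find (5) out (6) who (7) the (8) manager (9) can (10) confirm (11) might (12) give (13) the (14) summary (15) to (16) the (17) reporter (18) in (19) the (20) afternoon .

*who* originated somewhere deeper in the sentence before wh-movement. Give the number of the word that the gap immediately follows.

10

Before movement: The manager can confirm who might give the summary to the reporter in the afternoon.
'who' is the subject of the clause embedded under 'confirm'. It moves to the left edge, and the trace sits right after 'confirm':
Sofia tried to find out who the manager can confirm ___ might give the summary to the reporter in the afternoon.
'confirm' is word 10.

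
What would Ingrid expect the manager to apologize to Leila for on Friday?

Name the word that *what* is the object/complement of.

Pre-movement form: Ingrid would expect the manager to apologize to Leila for what on Friday.
The filler 'what' is interpreted as the object of the preposition 'for'. Fronting leaves a gap immediately after 'for':
What would Ingrid expect the manager to apologize to Leila for ___ on Friday?

for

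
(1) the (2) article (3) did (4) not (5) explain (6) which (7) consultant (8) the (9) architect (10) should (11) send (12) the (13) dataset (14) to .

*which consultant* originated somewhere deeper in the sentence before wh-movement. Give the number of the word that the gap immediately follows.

Before movement: The architect should send the dataset to which consultant.
The filler 'which consultant' is interpreted as the object of the preposition 'to' (recipient of 'send'). It moves to the left edge, and the trace sits right after 'to':
The article did not explain which consultant the architect should send the dataset to ___.
'to' is word 14.

14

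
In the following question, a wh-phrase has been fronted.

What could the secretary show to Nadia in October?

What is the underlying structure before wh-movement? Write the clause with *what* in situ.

'what' is the direct object of 'show'. Fronting leaves a gap immediately after 'show':
What could the secretary show ___ to Nadia in October?

The secretary could show what to Nadia in October.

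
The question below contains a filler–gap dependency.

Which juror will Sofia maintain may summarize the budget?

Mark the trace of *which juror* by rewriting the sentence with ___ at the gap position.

In situ: Sofia will maintain which juror may summarize the budget.
'which juror' is the subject of the clause embedded under 'maintain'. The gap is right after 'maintain'.

Which juror will Sofia maintain ___ may summarize the budget?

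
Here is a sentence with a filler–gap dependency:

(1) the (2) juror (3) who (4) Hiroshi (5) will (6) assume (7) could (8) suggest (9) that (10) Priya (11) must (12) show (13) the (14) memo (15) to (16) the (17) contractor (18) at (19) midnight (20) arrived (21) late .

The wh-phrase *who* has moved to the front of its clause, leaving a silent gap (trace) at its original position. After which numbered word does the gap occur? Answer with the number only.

'who' is the subject of the clause embedded under 'assume'. Fronting leaves a gap immediately after 'assume':
The juror who Hiroshi will assume ___ could suggest that Priya must show the memo to the contractor at midnight arrived late.
'assume' is word 6.

6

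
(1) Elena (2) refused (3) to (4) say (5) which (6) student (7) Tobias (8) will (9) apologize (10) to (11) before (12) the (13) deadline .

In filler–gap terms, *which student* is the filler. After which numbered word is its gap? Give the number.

10

Pre-movement form: Tobias will apologize to which student before the deadline.
The filler 'which student' is interpreted as the object of the preposition 'to'. It moves to the left edge, and the trace sits right after 'to':
Elena refused to say which student Tobias will apologize to ___ before the deadline.
'to' is word 10.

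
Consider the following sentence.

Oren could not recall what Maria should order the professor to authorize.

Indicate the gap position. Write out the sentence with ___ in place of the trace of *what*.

Oren could not recall what Maria should order the professor to authorize ___.

Pre-movement form: Maria should order the professor to authorize what.
'what' functions as the direct object of 'authorize'. The gap is right after 'authorize'.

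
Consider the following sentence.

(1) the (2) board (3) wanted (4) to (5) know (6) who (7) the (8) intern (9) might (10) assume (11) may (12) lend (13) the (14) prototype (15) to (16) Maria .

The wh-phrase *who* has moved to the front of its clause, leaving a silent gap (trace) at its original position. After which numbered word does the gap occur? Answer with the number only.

10

In situ: The intern might assume who may lend the prototype to Maria.
'who' is the subject of the clause embedded under 'assume'. Fronting leaves a gap immediately after 'assume':
The board wanted to know who the intern might assume ___ may lend the prototype to Maria.
'assume' is word 10.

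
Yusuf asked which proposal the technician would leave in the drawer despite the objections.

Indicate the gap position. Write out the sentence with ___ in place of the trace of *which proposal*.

Yusuf asked which proposal the technician would leave ___ in the drawer despite the objections.

Before movement: The technician would leave which proposal in the drawer despite the objections.
'which proposal' functions as the direct object of 'leave'. The gap is right after 'leave'.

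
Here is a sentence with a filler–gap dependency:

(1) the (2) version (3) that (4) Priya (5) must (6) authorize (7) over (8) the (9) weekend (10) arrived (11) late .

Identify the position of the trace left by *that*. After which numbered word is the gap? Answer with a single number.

6

The filler 'that' is interpreted as the direct object of 'authorize'. Fronting leaves a gap immediately after 'authorize':
The version that Priya must authorize ___ over the weekend arrived late.
'authorize' is word 6.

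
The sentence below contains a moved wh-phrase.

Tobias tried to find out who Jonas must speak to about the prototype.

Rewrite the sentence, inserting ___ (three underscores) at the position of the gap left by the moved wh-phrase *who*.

Pre-movement form: Jonas must speak to who about the prototype.
'who' functions as the object of the preposition 'to'. The gap is right after 'to'.

Tobias tried to find out who Jonas must speak to ___ about the prototype.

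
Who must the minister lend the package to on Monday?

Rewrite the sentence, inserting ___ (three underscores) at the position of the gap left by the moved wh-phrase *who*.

Who must the minister lend the package to ___ on Monday?

In situ: The minister must lend the package to who on Monday.
The filler 'who' is interpreted as the object of the preposition 'to' (recipient of 'lend'). The gap is right after 'to'.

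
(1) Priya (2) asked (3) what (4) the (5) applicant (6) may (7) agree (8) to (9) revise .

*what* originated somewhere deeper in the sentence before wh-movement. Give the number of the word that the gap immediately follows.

Underlying clause: The applicant may agree to revise what.
'what' functions as the direct object of 'revise'. It moves to the left edge, and the trace sits right after 'revise':
Priya asked what the applicant may agree to revise ___.
'revise' is word 9.

9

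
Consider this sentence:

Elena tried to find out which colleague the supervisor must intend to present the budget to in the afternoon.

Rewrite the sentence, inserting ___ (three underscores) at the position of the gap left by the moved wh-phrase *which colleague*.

Underlying clause: The supervisor must intend to present the budget to which colleague in the afternoon.
'which colleague' is the object of the preposition 'to' (recipient of 'present'). The gap is right after 'to'.

Elena tried to find out which colleague the supervisor must intend to present the budget to ___ in the afternoon.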